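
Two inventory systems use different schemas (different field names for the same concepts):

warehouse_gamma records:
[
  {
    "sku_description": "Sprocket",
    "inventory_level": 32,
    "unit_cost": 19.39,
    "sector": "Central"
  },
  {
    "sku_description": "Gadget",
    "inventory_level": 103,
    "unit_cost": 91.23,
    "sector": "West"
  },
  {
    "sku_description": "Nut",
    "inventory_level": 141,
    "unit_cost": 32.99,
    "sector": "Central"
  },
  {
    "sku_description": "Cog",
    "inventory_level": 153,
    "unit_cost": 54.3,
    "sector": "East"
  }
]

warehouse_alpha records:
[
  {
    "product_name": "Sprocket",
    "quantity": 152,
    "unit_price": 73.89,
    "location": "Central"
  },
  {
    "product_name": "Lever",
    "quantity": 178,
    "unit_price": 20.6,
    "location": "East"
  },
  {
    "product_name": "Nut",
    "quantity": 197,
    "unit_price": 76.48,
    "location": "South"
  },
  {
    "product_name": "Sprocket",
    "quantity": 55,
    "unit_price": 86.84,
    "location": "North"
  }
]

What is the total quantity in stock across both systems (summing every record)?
1011

To reconcile these schemas, identify the field holding the quantity in stock in each system:
1. In warehouse_gamma it is "inventory_level"
2. In warehouse_alpha it is "quantity"

From warehouse_gamma: 32 + 103 + 141 + 153 = 429
From warehouse_alpha: 152 + 178 + 197 + 55 = 582

Total: 429 + 582 = 1011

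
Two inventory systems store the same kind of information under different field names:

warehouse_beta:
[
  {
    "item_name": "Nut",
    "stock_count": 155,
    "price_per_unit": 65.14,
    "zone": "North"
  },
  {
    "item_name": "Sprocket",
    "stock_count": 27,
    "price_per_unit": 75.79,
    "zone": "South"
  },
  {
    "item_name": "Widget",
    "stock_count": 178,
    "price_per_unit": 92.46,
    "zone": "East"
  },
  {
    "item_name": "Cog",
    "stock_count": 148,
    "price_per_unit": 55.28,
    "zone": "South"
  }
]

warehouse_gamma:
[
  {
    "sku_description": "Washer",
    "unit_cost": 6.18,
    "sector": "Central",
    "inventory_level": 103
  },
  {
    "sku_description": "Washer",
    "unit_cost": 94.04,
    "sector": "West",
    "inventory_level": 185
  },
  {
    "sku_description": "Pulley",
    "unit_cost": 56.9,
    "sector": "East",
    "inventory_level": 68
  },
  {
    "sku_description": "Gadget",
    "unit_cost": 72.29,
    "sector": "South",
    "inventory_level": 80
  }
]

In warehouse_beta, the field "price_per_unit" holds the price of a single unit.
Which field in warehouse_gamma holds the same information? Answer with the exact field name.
unit_cost

In warehouse_beta, "price_per_unit" holds the price of a single unit.
The fields in warehouse_gamma are: "sku_description", "unit_cost", "sector", "inventory_level".
"unit_cost" is the match: the name refers to the same concept and its values are decimal currency amounts (e.g. 6.18, 94.04).
The other fields ("sku_description", "sector", "inventory_level") hold different kinds of data.

So "price_per_unit" in warehouse_beta corresponds to "unit_cost" in warehouse_gamma.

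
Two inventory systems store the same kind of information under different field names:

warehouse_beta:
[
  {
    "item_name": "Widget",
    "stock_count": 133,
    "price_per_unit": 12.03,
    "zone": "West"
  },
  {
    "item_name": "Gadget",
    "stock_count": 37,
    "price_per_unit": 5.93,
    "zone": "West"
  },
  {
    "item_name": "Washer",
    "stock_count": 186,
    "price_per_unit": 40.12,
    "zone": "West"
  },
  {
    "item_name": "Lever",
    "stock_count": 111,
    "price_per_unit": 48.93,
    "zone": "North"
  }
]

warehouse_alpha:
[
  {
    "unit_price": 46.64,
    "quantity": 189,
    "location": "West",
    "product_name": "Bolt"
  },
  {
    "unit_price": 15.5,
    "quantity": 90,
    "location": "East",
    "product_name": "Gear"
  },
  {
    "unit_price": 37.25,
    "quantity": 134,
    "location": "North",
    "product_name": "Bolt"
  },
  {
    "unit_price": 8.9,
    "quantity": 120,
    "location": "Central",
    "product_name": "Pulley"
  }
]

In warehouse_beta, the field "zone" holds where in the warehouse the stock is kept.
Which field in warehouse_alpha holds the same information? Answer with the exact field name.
location

In warehouse_beta, "zone" holds where in the warehouse the stock is kept.
The fields in warehouse_alpha are: "unit_price", "quantity", "location", "product_name".
"location" is the match: the name refers to the same concept and its values are area labels (e.g. 'Central', 'East').
The other fields ("unit_price", "quantity", "product_name") hold different kinds of data.

So "zone" in warehouse_beta corresponds to "location" in warehouse_alpha.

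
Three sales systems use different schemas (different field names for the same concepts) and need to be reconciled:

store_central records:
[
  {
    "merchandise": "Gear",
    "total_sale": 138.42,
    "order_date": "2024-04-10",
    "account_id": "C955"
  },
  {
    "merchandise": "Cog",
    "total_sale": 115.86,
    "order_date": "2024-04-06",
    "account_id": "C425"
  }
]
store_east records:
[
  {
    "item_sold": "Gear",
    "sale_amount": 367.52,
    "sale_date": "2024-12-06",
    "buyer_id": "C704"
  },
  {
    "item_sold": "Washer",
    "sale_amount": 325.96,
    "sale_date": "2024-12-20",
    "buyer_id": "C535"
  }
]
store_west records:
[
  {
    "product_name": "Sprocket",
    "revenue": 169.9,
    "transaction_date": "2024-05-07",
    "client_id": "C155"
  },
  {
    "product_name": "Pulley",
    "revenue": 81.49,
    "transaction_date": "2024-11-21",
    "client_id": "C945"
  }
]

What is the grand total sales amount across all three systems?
1199.15

Schema reconciliation - all amount fields map to sale amount:

store_central (total_sale): 254.28
store_east (sale_amount): 693.48
store_west (revenue): 251.39

Grand total: 1199.15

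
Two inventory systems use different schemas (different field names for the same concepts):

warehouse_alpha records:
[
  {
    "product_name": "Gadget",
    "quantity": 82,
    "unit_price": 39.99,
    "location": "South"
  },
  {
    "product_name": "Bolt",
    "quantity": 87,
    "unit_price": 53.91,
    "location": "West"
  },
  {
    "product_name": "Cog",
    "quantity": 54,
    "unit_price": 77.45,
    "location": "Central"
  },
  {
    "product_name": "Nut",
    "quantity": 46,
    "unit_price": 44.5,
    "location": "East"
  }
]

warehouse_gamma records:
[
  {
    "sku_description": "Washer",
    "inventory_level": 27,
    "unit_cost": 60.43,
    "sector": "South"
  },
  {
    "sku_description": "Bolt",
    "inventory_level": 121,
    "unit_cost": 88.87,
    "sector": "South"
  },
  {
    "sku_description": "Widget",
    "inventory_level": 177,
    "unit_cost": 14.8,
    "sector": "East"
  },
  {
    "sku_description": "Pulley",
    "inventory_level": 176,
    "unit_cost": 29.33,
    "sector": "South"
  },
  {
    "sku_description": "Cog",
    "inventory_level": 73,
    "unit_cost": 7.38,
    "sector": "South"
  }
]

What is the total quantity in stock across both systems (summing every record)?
843

To reconcile these schemas, identify the field holding the quantity in stock in each system:
1. In warehouse_alpha it is "quantity"
2. In warehouse_gamma it is "inventory_level"

From warehouse_alpha: 82 + 87 + 54 + 46 = 269
From warehouse_gamma: 27 + 121 + 177 + 176 + 73 = 574

Total: 269 + 574 = 843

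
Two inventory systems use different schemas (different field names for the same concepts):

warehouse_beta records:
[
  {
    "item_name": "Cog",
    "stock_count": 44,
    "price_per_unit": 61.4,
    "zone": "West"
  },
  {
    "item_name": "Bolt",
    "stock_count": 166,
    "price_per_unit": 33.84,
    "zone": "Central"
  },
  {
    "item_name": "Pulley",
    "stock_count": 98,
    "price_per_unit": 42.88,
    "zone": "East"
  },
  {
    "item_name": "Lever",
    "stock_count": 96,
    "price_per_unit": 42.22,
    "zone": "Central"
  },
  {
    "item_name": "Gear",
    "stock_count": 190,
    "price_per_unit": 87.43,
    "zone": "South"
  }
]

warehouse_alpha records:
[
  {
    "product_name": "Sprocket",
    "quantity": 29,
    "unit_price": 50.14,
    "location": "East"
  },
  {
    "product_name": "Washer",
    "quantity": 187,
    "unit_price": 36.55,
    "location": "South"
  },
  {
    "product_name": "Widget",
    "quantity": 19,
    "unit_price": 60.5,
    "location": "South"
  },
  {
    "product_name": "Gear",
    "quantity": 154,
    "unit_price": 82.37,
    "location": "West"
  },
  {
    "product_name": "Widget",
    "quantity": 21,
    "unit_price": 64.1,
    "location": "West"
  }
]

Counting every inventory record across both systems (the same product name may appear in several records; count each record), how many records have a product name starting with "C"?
1

Schema mapping: "item_name" (warehouse_beta) = "product_name" (warehouse_alpha) = product name

Records with product name starting with "C" in warehouse_beta: 1
Records with product name starting with "C" in warehouse_alpha: 0

Total: 1 + 0 = 1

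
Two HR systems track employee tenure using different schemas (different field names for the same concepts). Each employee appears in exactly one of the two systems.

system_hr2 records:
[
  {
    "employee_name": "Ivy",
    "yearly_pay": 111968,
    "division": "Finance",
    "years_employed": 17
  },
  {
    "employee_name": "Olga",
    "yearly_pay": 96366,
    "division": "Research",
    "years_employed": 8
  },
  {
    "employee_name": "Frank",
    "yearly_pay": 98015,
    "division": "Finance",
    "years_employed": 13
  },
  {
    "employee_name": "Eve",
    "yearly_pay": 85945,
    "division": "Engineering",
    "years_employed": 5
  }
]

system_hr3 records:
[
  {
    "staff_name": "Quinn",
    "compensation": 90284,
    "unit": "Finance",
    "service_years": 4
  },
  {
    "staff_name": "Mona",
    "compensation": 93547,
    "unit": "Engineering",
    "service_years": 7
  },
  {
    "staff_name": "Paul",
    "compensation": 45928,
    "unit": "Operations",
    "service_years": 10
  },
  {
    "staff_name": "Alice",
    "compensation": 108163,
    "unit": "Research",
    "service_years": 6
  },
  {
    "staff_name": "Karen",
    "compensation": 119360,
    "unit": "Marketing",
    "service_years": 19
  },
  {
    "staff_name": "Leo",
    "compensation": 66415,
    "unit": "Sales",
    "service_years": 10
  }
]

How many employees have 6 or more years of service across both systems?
8

Reconcile schemas: "years_employed" (system_hr2) = "service_years" (system_hr3) = years of service

From system_hr2: 3 employees with >= 6 years
From system_hr3: 5 employees with >= 6 years

Total: 3 + 5 = 8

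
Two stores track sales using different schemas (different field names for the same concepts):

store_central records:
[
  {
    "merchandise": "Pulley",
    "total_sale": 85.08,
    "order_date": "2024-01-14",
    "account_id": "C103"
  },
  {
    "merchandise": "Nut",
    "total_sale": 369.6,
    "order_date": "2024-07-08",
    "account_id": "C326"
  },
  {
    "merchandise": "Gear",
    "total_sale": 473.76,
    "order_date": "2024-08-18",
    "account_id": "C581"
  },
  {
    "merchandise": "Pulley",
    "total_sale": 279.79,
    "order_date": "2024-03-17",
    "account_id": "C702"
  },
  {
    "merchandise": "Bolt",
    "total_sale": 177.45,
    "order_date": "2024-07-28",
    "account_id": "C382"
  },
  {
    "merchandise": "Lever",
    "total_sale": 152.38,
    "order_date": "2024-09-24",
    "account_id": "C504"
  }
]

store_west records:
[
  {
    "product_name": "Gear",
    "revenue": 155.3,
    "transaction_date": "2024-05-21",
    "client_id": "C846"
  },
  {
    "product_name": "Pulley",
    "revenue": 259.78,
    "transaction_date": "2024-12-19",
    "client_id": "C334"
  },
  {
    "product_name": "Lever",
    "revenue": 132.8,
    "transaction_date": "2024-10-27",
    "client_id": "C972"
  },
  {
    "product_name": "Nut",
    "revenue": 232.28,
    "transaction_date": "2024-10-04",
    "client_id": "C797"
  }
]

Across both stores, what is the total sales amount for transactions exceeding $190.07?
1615.21

Schema mapping: "total_sale" (store_central) = "revenue" (store_west) = sale amount

Sum of sales > $190.07 in store_central: 1123.15
Sum of sales > $190.07 in store_west: 492.06

Total: 1123.15 + 492.06 = 1615.21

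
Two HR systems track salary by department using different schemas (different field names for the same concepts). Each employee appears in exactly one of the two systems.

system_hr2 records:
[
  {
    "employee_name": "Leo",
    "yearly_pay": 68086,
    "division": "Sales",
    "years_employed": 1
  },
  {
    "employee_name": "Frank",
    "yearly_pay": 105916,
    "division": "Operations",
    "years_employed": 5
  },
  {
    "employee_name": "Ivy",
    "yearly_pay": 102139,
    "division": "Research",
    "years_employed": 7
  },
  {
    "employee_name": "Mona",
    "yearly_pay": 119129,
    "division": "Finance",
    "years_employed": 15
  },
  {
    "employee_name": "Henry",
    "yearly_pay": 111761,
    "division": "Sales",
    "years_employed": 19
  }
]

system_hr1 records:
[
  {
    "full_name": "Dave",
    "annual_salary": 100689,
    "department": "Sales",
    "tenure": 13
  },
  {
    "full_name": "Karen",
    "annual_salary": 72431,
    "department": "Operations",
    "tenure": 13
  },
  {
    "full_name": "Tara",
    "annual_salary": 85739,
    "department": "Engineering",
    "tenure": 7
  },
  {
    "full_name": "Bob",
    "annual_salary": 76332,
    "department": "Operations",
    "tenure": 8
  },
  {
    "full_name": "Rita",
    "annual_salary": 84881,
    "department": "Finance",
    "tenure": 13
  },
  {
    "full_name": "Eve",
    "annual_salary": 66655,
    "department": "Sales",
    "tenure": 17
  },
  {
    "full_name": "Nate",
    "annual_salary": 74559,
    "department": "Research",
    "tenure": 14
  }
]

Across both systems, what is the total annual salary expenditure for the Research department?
176698

Schema mappings:
- "division" (system_hr2) = "department" (system_hr1) = department
- "yearly_pay" (system_hr2) = "annual_salary" (system_hr1) = salary

Research salaries from system_hr2: 102139
Research salaries from system_hr1: 74559

Total: 102139 + 74559 = 176698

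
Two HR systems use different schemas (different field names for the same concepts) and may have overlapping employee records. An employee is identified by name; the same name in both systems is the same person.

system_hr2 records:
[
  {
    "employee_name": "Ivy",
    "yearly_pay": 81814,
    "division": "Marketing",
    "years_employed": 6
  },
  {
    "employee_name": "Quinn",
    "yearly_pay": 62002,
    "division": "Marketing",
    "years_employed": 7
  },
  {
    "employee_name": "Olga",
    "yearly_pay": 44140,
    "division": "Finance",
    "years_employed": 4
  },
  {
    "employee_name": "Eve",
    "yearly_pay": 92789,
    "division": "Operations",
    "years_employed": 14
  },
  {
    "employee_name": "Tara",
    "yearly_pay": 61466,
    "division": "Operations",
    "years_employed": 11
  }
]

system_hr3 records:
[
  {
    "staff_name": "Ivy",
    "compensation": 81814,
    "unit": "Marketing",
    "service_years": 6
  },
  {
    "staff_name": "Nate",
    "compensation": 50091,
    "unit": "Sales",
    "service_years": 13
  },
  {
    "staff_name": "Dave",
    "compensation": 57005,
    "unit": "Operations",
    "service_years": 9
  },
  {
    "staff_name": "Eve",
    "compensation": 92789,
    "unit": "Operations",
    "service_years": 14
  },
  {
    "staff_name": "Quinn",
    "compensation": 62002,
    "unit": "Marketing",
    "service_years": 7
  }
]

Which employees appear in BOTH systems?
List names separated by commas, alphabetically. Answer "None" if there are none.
Eve, Ivy, Quinn

Schema mapping: "employee_name" (system_hr2) = "staff_name" (system_hr3) = employee name

Names in system_hr2: ['Eve', 'Ivy', 'Olga', 'Quinn', 'Tara']
Names in system_hr3: ['Dave', 'Eve', 'Ivy', 'Nate', 'Quinn']

Intersection: ['Eve', 'Ivy', 'Quinn']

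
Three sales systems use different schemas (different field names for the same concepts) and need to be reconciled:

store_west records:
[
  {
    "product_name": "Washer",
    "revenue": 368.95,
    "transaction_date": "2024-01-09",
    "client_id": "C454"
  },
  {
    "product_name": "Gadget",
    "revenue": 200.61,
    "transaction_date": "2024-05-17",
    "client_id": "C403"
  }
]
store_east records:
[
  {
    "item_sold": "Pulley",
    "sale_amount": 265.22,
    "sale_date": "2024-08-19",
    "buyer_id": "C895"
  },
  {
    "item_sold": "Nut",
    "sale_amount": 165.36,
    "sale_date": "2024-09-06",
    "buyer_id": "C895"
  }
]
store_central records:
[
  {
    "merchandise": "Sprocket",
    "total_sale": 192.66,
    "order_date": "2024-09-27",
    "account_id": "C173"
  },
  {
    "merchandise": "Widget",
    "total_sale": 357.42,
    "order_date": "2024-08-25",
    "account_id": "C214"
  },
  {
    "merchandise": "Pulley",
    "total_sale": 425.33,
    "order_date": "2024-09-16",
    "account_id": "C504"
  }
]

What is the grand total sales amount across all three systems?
1975.55

Schema reconciliation - all amount fields map to sale amount:

store_west (revenue): 569.56
store_east (sale_amount): 430.58
store_central (total_sale): 975.41

Grand total: 1975.55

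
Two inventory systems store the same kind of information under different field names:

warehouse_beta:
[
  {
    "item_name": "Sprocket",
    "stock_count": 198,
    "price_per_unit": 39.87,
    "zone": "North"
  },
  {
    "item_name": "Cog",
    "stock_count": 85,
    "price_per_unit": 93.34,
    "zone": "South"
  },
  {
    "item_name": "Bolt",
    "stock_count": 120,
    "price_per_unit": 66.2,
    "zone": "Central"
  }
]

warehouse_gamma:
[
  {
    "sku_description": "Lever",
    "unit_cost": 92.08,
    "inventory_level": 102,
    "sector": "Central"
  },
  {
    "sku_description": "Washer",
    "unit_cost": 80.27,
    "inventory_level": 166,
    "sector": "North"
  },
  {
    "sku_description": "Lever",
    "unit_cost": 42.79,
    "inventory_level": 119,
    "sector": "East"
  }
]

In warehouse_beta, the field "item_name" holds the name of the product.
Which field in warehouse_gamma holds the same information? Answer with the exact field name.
sku_description

In warehouse_beta, "item_name" holds the name of the product.
The fields in warehouse_gamma are: "sku_description", "unit_cost", "inventory_level", "sector".
"sku_description" is the match: the name refers to the same concept and its values are product-name strings (e.g. 'Lever', 'Washer').
The other fields ("unit_cost", "inventory_level", "sector") hold different kinds of data.

So "item_name" in warehouse_beta corresponds to "sku_description" in warehouse_gamma.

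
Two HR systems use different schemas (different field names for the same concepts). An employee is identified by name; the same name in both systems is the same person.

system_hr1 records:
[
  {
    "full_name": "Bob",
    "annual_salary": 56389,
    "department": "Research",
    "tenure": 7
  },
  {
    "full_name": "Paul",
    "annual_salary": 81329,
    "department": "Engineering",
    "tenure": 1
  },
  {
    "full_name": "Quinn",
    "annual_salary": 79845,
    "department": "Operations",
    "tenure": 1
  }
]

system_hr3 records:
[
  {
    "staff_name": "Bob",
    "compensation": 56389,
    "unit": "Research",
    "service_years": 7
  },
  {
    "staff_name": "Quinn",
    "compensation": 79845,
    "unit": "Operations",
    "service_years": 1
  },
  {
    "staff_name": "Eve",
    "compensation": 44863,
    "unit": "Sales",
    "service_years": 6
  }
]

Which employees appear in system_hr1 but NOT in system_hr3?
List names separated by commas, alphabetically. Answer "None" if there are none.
Paul

Schema mapping: "full_name" (system_hr1) = "staff_name" (system_hr3) = employee name

Names in system_hr1: ['Bob', 'Paul', 'Quinn']
Names in system_hr3: ['Bob', 'Eve', 'Quinn']

In system_hr1 but not system_hr3: ['Paul']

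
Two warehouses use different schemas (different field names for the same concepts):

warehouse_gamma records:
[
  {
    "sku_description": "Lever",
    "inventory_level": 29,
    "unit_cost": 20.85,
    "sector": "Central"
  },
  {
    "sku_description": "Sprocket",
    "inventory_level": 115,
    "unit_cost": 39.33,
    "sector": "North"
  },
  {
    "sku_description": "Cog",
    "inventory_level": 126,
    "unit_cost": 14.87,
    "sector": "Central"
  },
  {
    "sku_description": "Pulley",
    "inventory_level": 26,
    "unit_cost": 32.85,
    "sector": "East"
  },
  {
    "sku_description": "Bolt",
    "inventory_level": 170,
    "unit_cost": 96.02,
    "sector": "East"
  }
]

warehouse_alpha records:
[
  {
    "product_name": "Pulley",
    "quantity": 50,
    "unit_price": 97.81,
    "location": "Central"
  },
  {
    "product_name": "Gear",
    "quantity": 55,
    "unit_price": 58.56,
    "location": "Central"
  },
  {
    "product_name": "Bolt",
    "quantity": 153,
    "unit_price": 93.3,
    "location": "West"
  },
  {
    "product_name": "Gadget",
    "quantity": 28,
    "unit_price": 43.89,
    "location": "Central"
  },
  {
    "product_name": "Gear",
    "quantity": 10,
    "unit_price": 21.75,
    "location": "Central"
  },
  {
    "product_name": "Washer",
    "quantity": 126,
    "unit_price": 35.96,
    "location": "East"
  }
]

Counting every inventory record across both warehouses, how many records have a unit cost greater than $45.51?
4

Schema mapping: "unit_cost" (warehouse_gamma) = "unit_price" (warehouse_alpha) = unit cost

Records > $45.51 in warehouse_gamma: 1
Records > $45.51 in warehouse_alpha: 3

Total count: 1 + 3 = 4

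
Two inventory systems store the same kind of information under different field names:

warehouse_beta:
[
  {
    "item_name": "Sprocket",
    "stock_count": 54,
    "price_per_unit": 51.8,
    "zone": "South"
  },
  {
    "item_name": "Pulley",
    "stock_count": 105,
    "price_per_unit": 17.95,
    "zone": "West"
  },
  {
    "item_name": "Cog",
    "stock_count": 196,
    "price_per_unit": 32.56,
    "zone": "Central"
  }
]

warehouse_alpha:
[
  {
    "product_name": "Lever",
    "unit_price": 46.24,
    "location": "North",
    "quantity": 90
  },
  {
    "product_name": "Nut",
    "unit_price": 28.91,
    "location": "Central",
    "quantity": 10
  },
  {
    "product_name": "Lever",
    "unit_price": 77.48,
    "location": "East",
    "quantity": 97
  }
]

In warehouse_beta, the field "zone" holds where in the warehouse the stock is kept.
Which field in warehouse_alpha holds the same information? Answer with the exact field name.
location

In warehouse_beta, "zone" holds where in the warehouse the stock is kept.
The fields in warehouse_alpha are: "product_name", "unit_price", "location", "quantity".
"location" is the match: the name refers to the same concept and its values are area labels (e.g. 'Central', 'East').
The other fields ("product_name", "unit_price", "quantity") hold different kinds of data.

So "zone" in warehouse_beta corresponds to "location" in warehouse_alpha.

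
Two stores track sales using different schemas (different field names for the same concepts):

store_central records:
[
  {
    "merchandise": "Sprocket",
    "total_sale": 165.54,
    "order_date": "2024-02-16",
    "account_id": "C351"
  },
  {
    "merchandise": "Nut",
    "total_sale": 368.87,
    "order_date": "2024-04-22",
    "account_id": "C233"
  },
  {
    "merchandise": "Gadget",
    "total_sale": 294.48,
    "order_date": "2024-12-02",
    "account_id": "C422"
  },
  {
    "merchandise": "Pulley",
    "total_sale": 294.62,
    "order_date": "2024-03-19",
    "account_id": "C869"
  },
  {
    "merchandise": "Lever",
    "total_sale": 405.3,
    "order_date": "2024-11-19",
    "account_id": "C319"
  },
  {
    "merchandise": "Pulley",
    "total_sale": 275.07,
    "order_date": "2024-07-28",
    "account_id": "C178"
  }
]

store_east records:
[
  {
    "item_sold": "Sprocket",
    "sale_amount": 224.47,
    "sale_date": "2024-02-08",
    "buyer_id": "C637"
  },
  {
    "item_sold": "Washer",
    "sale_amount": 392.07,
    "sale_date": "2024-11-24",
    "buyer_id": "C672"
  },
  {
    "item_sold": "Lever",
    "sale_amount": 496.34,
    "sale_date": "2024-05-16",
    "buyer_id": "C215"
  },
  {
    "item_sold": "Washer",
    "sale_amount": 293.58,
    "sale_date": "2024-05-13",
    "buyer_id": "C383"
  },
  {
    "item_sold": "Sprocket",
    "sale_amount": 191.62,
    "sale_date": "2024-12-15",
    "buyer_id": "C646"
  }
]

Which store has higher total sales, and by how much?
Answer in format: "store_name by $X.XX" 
store_central by $205.80

Schema mapping: "total_sale" (store_central) = "sale_amount" (store_east) = sale amount

Total for store_central: 1803.88
Total for store_east: 1598.08

Difference: |1803.88 - 1598.08| = 205.80
store_central has higher sales by $205.80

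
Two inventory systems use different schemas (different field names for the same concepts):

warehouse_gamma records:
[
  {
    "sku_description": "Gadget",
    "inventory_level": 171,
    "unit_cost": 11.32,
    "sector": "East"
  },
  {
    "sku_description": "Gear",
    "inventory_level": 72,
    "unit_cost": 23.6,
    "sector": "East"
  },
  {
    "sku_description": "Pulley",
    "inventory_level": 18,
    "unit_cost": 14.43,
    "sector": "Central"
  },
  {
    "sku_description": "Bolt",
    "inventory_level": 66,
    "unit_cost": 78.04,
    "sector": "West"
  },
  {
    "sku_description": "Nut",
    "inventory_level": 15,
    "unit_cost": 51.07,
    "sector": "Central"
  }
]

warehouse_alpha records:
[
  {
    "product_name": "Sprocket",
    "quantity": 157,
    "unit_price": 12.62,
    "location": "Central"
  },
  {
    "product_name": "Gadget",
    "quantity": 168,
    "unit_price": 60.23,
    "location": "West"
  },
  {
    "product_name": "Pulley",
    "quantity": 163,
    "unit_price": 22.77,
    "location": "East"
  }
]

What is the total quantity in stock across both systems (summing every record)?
830

To reconcile these schemas, identify the field holding the quantity in stock in each system:
1. In warehouse_gamma it is "inventory_level"
2. In warehouse_alpha it is "quantity"

From warehouse_gamma: 171 + 72 + 18 + 66 + 15 = 342
From warehouse_alpha: 157 + 168 + 163 = 488

Total: 342 + 488 = 830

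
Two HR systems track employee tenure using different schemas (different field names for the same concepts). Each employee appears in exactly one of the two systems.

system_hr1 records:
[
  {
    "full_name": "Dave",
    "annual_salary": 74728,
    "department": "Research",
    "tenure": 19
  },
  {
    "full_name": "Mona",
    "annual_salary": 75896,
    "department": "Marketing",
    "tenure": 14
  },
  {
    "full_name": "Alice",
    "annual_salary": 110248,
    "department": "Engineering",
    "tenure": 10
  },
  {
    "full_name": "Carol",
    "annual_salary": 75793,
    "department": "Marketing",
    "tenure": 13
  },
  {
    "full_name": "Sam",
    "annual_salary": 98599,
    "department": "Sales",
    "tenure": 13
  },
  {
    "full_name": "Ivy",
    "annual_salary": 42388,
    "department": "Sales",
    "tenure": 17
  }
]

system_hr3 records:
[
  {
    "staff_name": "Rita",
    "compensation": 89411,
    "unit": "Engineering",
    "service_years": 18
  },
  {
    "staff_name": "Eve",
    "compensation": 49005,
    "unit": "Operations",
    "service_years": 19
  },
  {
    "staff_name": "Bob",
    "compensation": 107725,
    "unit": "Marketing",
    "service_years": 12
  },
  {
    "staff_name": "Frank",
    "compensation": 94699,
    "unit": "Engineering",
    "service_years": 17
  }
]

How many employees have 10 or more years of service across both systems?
10

Reconcile schemas: "tenure" (system_hr1) = "service_years" (system_hr3) = years of service

From system_hr1: 6 employees with >= 10 years
From system_hr3: 4 employees with >= 10 years

Total: 6 + 4 = 10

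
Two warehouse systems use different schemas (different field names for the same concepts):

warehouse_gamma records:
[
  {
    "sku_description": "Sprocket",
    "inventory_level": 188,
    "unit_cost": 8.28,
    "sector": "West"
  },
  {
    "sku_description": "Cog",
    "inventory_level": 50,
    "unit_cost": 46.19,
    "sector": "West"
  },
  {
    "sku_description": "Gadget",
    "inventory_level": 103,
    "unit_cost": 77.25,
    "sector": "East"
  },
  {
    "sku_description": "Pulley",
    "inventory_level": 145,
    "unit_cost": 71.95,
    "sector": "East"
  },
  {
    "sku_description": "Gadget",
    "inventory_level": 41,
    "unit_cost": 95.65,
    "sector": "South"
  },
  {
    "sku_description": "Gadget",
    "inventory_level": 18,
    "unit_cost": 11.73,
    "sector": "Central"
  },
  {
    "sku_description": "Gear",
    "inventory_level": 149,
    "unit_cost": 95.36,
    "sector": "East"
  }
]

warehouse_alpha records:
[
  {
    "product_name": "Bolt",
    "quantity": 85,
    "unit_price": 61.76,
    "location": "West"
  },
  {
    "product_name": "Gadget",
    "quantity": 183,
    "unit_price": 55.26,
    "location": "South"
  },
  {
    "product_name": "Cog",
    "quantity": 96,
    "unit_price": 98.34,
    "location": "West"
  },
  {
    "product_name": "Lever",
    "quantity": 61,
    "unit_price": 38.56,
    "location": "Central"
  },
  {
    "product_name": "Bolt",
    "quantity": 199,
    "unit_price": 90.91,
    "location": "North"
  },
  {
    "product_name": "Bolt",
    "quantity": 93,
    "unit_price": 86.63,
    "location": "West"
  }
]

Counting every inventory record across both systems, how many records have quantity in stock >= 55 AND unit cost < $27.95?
1

Schema mappings:
- "inventory_level" (warehouse_gamma) = "quantity" (warehouse_alpha) = quantity
- "unit_cost" (warehouse_gamma) = "unit_price" (warehouse_alpha) = unit cost

Records meeting both conditions in warehouse_gamma: 1
Records meeting both conditions in warehouse_alpha: 0

Total: 1 + 0 = 1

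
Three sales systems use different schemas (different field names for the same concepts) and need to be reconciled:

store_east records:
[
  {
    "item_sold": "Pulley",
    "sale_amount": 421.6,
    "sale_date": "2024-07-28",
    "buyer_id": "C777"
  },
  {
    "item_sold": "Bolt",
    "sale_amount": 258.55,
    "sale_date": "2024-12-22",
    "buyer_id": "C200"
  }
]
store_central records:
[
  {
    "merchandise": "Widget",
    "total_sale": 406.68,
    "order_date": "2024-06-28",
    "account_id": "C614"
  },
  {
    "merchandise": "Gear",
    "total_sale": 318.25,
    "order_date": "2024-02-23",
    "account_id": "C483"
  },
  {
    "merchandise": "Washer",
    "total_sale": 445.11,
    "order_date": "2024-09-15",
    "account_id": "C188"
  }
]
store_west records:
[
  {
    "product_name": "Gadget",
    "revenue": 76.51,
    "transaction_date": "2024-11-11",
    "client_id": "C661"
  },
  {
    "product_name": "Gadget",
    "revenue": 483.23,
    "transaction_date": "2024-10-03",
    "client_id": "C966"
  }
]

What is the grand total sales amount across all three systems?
2409.93

Schema reconciliation - all amount fields map to sale amount:

store_east (sale_amount): 680.15
store_central (total_sale): 1170.04
store_west (revenue): 559.74

Grand total: 2409.93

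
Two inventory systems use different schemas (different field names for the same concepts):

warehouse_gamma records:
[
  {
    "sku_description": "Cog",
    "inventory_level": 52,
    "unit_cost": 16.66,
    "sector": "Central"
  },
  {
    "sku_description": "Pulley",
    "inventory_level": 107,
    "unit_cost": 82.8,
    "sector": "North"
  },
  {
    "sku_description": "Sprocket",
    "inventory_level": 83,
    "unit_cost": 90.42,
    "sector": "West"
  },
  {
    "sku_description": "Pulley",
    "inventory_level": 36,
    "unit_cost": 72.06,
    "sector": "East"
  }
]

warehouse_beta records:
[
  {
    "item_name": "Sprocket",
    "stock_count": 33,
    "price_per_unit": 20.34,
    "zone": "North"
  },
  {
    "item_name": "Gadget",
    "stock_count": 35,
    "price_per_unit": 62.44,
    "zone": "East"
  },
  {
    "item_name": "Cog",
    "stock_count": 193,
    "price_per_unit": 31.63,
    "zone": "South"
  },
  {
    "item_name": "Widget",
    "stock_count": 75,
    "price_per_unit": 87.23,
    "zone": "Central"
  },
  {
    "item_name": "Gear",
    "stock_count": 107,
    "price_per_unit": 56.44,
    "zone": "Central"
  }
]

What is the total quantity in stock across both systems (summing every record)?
721

To reconcile these schemas, identify the field holding the quantity in stock in each system:
1. In warehouse_gamma it is "inventory_level"
2. In warehouse_beta it is "stock_count"

From warehouse_gamma: 52 + 107 + 83 + 36 = 278
From warehouse_beta: 33 + 35 + 193 + 75 + 107 = 443

Total: 278 + 443 = 721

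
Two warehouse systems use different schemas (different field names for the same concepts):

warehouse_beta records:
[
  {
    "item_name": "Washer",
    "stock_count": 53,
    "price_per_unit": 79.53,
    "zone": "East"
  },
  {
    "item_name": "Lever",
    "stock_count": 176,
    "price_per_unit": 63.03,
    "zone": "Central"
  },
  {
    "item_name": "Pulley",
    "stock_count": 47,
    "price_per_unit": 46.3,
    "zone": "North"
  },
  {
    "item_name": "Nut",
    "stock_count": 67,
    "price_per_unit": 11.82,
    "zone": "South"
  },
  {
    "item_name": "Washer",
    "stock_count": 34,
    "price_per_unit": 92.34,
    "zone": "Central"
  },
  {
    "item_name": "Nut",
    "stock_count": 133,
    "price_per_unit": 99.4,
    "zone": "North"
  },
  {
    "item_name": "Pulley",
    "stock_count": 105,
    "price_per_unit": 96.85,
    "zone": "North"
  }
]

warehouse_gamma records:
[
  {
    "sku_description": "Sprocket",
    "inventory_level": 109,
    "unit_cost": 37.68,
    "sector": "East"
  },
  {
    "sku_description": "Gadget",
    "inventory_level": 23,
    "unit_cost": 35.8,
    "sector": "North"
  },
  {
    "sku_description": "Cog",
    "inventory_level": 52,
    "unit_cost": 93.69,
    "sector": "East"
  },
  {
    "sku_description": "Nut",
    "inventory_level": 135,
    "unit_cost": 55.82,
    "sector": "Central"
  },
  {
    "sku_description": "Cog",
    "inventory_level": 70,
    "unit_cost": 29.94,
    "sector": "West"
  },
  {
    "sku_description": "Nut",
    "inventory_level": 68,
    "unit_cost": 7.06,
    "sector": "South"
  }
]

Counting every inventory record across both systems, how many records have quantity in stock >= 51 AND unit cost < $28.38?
2

Schema mappings:
- "stock_count" (warehouse_beta) = "inventory_level" (warehouse_gamma) = quantity
- "price_per_unit" (warehouse_beta) = "unit_cost" (warehouse_gamma) = unit cost

Records meeting both conditions in warehouse_beta: 1
Records meeting both conditions in warehouse_gamma: 1

Total: 1 + 1 = 2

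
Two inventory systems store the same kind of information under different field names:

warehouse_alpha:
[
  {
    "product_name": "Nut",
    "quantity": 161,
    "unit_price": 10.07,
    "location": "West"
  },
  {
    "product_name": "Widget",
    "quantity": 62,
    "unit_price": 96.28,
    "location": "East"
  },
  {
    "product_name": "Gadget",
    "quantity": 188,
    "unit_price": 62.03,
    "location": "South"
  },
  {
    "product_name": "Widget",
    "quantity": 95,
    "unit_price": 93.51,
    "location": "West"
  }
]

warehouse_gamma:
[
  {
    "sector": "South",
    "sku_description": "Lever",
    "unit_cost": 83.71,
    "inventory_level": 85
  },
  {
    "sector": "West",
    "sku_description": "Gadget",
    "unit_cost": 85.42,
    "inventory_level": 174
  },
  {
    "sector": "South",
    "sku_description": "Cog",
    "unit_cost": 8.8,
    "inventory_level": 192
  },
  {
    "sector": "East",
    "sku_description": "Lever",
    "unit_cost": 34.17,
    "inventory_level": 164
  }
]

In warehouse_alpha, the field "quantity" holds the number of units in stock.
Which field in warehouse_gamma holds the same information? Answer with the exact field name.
inventory_level

In warehouse_alpha, "quantity" holds the number of units in stock.
The fields in warehouse_gamma are: "sector", "sku_description", "unit_cost", "inventory_level".
"inventory_level" is the match: the name refers to the same concept and its values are whole-number counts (e.g. 85, 174).
The other fields ("sector", "sku_description", "unit_cost") hold different kinds of data.

So "quantity" in warehouse_alpha corresponds to "inventory_level" in warehouse_gamma.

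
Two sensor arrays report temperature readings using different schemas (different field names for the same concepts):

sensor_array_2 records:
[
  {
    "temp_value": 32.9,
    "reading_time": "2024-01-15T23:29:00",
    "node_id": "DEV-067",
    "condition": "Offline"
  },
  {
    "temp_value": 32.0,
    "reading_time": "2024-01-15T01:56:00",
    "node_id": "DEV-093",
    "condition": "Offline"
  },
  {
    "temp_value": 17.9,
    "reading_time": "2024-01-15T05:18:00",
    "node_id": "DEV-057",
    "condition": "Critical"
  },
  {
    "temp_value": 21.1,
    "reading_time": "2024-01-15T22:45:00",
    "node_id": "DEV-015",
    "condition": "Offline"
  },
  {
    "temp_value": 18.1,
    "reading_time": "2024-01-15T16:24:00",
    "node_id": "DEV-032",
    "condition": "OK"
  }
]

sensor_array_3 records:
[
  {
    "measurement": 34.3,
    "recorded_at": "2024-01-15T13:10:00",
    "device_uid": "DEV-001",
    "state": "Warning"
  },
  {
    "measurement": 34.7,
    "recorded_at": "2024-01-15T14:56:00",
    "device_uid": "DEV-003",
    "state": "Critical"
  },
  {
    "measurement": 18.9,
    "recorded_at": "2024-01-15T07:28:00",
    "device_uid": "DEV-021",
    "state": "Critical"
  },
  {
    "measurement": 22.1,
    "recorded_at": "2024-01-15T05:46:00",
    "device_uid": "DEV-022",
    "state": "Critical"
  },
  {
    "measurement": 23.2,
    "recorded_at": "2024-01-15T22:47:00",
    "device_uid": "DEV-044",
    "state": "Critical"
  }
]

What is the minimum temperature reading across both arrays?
17.9

Schema mapping: "temp_value" (sensor_array_2) = "measurement" (sensor_array_3) = temperature reading

Minimum in sensor_array_2: 17.9
Minimum in sensor_array_3: 18.9

Overall minimum: min(17.9, 18.9) = 17.9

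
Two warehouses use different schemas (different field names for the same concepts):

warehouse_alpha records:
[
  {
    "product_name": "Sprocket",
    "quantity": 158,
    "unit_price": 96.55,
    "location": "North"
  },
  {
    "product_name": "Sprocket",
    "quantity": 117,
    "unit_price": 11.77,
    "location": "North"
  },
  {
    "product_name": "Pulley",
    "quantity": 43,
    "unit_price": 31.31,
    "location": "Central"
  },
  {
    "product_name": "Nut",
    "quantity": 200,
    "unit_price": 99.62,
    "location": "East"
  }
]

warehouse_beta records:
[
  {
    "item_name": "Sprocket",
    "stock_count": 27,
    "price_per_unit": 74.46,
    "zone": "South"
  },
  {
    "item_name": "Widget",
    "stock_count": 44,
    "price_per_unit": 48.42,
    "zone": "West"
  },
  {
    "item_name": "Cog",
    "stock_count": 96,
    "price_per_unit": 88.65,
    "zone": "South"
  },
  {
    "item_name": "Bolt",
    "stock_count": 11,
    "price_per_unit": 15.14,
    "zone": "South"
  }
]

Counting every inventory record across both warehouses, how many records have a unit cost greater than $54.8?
4

Schema mapping: "unit_price" (warehouse_alpha) = "price_per_unit" (warehouse_beta) = unit cost

Records > $54.8 in warehouse_alpha: 2
Records > $54.8 in warehouse_beta: 2

Total count: 2 + 2 = 4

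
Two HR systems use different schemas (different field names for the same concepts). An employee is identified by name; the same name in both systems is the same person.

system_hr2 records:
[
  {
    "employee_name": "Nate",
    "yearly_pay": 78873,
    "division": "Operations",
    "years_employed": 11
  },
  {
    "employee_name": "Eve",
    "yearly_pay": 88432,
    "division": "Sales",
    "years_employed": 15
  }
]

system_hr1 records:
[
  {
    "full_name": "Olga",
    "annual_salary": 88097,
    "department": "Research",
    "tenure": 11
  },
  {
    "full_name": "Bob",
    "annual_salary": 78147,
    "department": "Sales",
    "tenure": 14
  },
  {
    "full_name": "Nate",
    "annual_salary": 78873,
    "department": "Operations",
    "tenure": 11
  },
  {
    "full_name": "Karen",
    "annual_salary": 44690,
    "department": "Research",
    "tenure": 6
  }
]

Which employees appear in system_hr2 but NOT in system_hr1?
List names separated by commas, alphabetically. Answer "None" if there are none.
Eve

Schema mapping: "employee_name" (system_hr2) = "full_name" (system_hr1) = employee name

Names in system_hr2: ['Eve', 'Nate']
Names in system_hr1: ['Bob', 'Karen', 'Nate', 'Olga']

In system_hr2 but not system_hr1: ['Eve']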